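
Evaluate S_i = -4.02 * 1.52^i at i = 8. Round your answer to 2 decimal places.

S_8 = -4.02 * 1.52^8 ≈ -4.02 * 28.4937 ≈ -114.54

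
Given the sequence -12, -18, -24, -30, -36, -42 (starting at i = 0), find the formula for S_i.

Check differences: -18 - -12 = -6
-24 - -18 = -6
Common difference d = -6.
First term a = -12.
Formula: S_i = -12 - 6*i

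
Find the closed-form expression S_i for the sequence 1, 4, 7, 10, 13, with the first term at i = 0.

Check differences: 4 - 1 = 3
7 - 4 = 3
Common difference d = 3.
First term a = 1.
Formula: S_i = 1 + 3*i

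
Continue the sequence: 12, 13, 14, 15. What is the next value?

Differences: 13 - 12 = 1
This is an arithmetic sequence with common difference d = 1.
Next term = 15 + 1 = 16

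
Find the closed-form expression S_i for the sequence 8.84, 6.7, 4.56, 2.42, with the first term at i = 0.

Check differences: 6.7 - 8.84 = -2.14
4.56 - 6.7 = -2.14
Common difference d = -2.14.
First term a = 8.84.
Formula: S_i = 8.84 - 2.14*i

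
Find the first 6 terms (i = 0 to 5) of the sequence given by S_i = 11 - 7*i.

This is an arithmetic sequence.
i=0: S_0 = 11 + -7*0 = 11
i=1: S_1 = 11 + -7*1 = 4
i=2: S_2 = 11 + -7*2 = -3
i=3: S_3 = 11 + -7*3 = -10
i=4: S_4 = 11 + -7*4 = -17
i=5: S_5 = 11 + -7*5 = -24
The first 6 terms are: [11, 4, -3, -10, -17, -24]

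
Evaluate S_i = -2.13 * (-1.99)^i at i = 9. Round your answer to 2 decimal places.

S_9 = -2.13 * (-1.99)^9 ≈ -2.13 * -489.41546 ≈ 1042.45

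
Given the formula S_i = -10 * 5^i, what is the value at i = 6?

S_6 = -10 * 5^6 = -10 * 15625 = -156250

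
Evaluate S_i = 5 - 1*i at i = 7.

S_7 = 5 + -1*7 = 5 + -7 = -2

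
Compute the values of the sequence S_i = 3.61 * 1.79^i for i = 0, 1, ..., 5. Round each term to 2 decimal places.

This is a geometric sequence.
i=0: S_0 = 3.61 * 1.79^0 = 3.61
i=1: S_1 = 3.61 * 1.79^1 ≈ 6.46
i=2: S_2 = 3.61 * 1.79^2 ≈ 11.57
i=3: S_3 = 3.61 * 1.79^3 ≈ 20.7
i=4: S_4 = 3.61 * 1.79^4 ≈ 37.06
i=5: S_5 = 3.61 * 1.79^5 ≈ 66.34
The first 6 terms are: [3.61, 6.46, 11.57, 20.7, 37.06, 66.34]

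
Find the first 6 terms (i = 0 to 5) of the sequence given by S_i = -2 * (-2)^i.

This is a geometric sequence.
i=0: S_0 = -2 * (-2)^0 = -2
i=1: S_1 = -2 * (-2)^1 = 4
i=2: S_2 = -2 * (-2)^2 = -8
i=3: S_3 = -2 * (-2)^3 = 16
i=4: S_4 = -2 * (-2)^4 = -32
i=5: S_5 = -2 * (-2)^5 = 64
The first 6 terms are: [-2, 4, -8, 16, -32, 64]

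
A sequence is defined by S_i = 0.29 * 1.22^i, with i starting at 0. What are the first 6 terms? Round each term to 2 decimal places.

This is a geometric sequence.
i=0: S_0 = 0.29 * 1.22^0 = 0.29
i=1: S_1 = 0.29 * 1.22^1 ≈ 0.35
i=2: S_2 = 0.29 * 1.22^2 ≈ 0.43
i=3: S_3 = 0.29 * 1.22^3 ≈ 0.53
i=4: S_4 = 0.29 * 1.22^4 ≈ 0.64
i=5: S_5 = 0.29 * 1.22^5 ≈ 0.78
The first 6 terms are: [0.29, 0.35, 0.43, 0.53, 0.64, 0.78]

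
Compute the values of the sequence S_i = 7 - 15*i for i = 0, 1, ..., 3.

This is an arithmetic sequence.
i=0: S_0 = 7 + -15*0 = 7
i=1: S_1 = 7 + -15*1 = -8
i=2: S_2 = 7 + -15*2 = -23
i=3: S_3 = 7 + -15*3 = -38
The first 4 terms are: [7, -8, -23, -38]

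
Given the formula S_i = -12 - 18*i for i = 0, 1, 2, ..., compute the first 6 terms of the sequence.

This is an arithmetic sequence.
i=0: S_0 = -12 + -18*0 = -12
i=1: S_1 = -12 + -18*1 = -30
i=2: S_2 = -12 + -18*2 = -48
i=3: S_3 = -12 + -18*3 = -66
i=4: S_4 = -12 + -18*4 = -84
i=5: S_5 = -12 + -18*5 = -102
The first 6 terms are: [-12, -30, -48, -66, -84, -102]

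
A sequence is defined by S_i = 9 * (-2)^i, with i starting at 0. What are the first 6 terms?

This is a geometric sequence.
i=0: S_0 = 9 * (-2)^0 = 9
i=1: S_1 = 9 * (-2)^1 = -18
i=2: S_2 = 9 * (-2)^2 = 36
i=3: S_3 = 9 * (-2)^3 = -72
i=4: S_4 = 9 * (-2)^4 = 144
i=5: S_5 = 9 * (-2)^5 = -288
The first 6 terms are: [9, -18, 36, -72, 144, -288]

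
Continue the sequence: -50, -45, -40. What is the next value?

Differences: -45 - -50 = 5
This is an arithmetic sequence with common difference d = 5.
Next term = -40 + 5 = -35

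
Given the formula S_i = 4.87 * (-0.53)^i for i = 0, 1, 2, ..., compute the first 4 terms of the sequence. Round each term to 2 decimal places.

This is a geometric sequence.
i=0: S_0 = 4.87 * (-0.53)^0 = 4.87
i=1: S_1 = 4.87 * (-0.53)^1 ≈ -2.58
i=2: S_2 = 4.87 * (-0.53)^2 ≈ 1.37
i=3: S_3 = 4.87 * (-0.53)^3 ≈ -0.73
The first 4 terms are: [4.87, -2.58, 1.37, -0.73]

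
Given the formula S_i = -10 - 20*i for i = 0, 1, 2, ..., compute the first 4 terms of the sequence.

This is an arithmetic sequence.
i=0: S_0 = -10 + -20*0 = -10
i=1: S_1 = -10 + -20*1 = -30
i=2: S_2 = -10 + -20*2 = -50
i=3: S_3 = -10 + -20*3 = -70
The first 4 terms are: [-10, -30, -50, -70]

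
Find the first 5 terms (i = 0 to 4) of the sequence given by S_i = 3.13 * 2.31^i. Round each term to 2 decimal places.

This is a geometric sequence.
i=0: S_0 = 3.13 * 2.31^0 = 3.13
i=1: S_1 = 3.13 * 2.31^1 ≈ 7.23
i=2: S_2 = 3.13 * 2.31^2 ≈ 16.7
i=3: S_3 = 3.13 * 2.31^3 ≈ 38.58
i=4: S_4 = 3.13 * 2.31^4 ≈ 89.12
The first 5 terms are: [3.13, 7.23, 16.7, 38.58, 89.12]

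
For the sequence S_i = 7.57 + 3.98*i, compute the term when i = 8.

S_8 = 7.57 + 3.98*8 = 7.57 + 31.84 = 39.41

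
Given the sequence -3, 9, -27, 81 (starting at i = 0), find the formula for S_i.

Check ratios: 9 / -3 = -3.0
Common ratio r = -3.
First term a = -3.
Formula: S_i = -3 * (-3)^i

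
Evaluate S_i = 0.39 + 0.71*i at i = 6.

S_6 = 0.39 + 0.71*6 = 0.39 + 4.26 = 4.65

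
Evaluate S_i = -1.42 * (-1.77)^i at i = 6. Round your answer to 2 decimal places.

S_6 = -1.42 * (-1.77)^6 ≈ -1.42 * 30.7496 ≈ -43.66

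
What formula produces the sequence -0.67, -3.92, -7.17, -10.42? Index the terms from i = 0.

Check differences: -3.92 - -0.67 = -3.25
-7.17 - -3.92 = -3.25
Common difference d = -3.25.
First term a = -0.67.
Formula: S_i = -0.67 - 3.25*i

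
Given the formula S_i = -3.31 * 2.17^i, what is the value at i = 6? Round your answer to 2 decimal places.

S_6 = -3.31 * 2.17^6 ≈ -3.31 * 104.4139 ≈ -345.61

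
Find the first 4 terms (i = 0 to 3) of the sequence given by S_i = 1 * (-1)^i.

This is a geometric sequence.
i=0: S_0 = 1 * (-1)^0 = 1
i=1: S_1 = 1 * (-1)^1 = -1
i=2: S_2 = 1 * (-1)^2 = 1
i=3: S_3 = 1 * (-1)^3 = -1
The first 4 terms are: [1, -1, 1, -1]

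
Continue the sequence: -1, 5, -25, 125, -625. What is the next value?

Ratios: 5 / -1 = -5.0
This is a geometric sequence with common ratio r = -5.
Next term = -625 * -5 = 3125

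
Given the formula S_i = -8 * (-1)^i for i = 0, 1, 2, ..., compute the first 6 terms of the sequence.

This is a geometric sequence.
i=0: S_0 = -8 * (-1)^0 = -8
i=1: S_1 = -8 * (-1)^1 = 8
i=2: S_2 = -8 * (-1)^2 = -8
i=3: S_3 = -8 * (-1)^3 = 8
i=4: S_4 = -8 * (-1)^4 = -8
i=5: S_5 = -8 * (-1)^5 = 8
The first 6 terms are: [-8, 8, -8, 8, -8, 8]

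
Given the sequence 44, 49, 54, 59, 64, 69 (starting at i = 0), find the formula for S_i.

Check differences: 49 - 44 = 5
54 - 49 = 5
Common difference d = 5.
First term a = 44.
Formula: S_i = 44 + 5*i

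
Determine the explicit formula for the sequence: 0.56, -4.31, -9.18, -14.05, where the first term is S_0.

Check differences: -4.31 - 0.56 = -4.87
-9.18 - -4.31 = -4.87
Common difference d = -4.87.
First term a = 0.56.
Formula: S_i = 0.56 - 4.87*i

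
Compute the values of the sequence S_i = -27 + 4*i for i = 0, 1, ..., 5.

This is an arithmetic sequence.
i=0: S_0 = -27 + 4*0 = -27
i=1: S_1 = -27 + 4*1 = -23
i=2: S_2 = -27 + 4*2 = -19
i=3: S_3 = -27 + 4*3 = -15
i=4: S_4 = -27 + 4*4 = -11
i=5: S_5 = -27 + 4*5 = -7
The first 6 terms are: [-27, -23, -19, -15, -11, -7]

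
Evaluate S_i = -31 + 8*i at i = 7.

S_7 = -31 + 8*7 = -31 + 56 = 25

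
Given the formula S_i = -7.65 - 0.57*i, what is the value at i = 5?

S_5 = -7.65 + -0.57*5 = -7.65 + -2.85 = -10.5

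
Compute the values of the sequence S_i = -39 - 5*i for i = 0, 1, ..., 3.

This is an arithmetic sequence.
i=0: S_0 = -39 + -5*0 = -39
i=1: S_1 = -39 + -5*1 = -44
i=2: S_2 = -39 + -5*2 = -49
i=3: S_3 = -39 + -5*3 = -54
The first 4 terms are: [-39, -44, -49, -54]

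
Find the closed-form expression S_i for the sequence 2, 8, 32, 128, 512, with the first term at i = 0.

Check ratios: 8 / 2 = 4.0
Common ratio r = 4.
First term a = 2.
Formula: S_i = 2 * 4^i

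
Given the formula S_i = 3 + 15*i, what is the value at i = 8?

S_8 = 3 + 15*8 = 3 + 120 = 123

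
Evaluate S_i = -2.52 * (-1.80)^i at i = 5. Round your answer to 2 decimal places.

S_5 = -2.52 * (-1.8)^5 ≈ -2.52 * -18.8957 ≈ 47.62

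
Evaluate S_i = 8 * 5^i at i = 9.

S_9 = 8 * 5^9 = 8 * 1953125 = 15625000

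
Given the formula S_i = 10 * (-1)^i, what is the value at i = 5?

S_5 = 10 * (-1)^5 = 10 * -1 = -10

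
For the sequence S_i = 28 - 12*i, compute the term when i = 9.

S_9 = 28 + -12*9 = 28 + -108 = -80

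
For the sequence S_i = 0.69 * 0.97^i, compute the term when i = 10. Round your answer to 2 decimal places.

S_10 = 0.69 * 0.97^10 ≈ 0.69 * 0.7374 ≈ 0.51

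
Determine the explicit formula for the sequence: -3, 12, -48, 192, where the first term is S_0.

Check ratios: 12 / -3 = -4.0
Common ratio r = -4.
First term a = -3.
Formula: S_i = -3 * (-4)^i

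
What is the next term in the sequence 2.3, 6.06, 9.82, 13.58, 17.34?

Differences: 6.06 - 2.3 = 3.76
This is an arithmetic sequence with common difference d = 3.76.
Next term = 17.34 + 3.76 = 21.1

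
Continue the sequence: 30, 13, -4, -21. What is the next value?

Differences: 13 - 30 = -17
This is an arithmetic sequence with common difference d = -17.
Next term = -21 + -17 = -38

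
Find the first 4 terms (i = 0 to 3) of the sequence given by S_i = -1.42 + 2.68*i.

This is an arithmetic sequence.
i=0: S_0 = -1.42 + 2.68*0 = -1.42
i=1: S_1 = -1.42 + 2.68*1 = 1.26
i=2: S_2 = -1.42 + 2.68*2 = 3.94
i=3: S_3 = -1.42 + 2.68*3 = 6.62
The first 4 terms are: [-1.42, 1.26, 3.94, 6.62]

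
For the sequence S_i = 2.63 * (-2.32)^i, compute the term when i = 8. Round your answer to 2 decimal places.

S_8 = 2.63 * (-2.32)^8 ≈ 2.63 * 839.2742 ≈ 2207.29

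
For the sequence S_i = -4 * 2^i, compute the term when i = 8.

S_8 = -4 * 2^8 = -4 * 256 = -1024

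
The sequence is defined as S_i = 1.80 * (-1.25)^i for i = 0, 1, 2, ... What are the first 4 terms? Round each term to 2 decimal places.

This is a geometric sequence.
i=0: S_0 = 1.8 * (-1.25)^0 = 1.8
i=1: S_1 = 1.8 * (-1.25)^1 = -2.25
i=2: S_2 = 1.8 * (-1.25)^2 ≈ 2.81
i=3: S_3 = 1.8 * (-1.25)^3 ≈ -3.52
The first 4 terms are: [1.8, -2.25, 2.81, -3.52]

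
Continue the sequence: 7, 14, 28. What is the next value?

Ratios: 14 / 7 = 2.0
This is a geometric sequence with common ratio r = 2.
Next term = 28 * 2 = 56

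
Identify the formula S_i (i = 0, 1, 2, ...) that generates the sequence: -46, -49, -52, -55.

Check differences: -49 - -46 = -3
-52 - -49 = -3
Common difference d = -3.
First term a = -46.
Formula: S_i = -46 - 3*i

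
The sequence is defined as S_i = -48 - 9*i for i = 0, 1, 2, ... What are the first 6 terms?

This is an arithmetic sequence.
i=0: S_0 = -48 + -9*0 = -48
i=1: S_1 = -48 + -9*1 = -57
i=2: S_2 = -48 + -9*2 = -66
i=3: S_3 = -48 + -9*3 = -75
i=4: S_4 = -48 + -9*4 = -84
i=5: S_5 = -48 + -9*5 = -93
The first 6 terms are: [-48, -57, -66, -75, -84, -93]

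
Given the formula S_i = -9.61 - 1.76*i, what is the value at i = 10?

S_10 = -9.61 + -1.76*10 = -9.61 + -17.6 = -27.21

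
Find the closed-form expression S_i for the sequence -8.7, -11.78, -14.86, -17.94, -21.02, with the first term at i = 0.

Check differences: -11.78 - -8.7 = -3.08
-14.86 - -11.78 = -3.08
Common difference d = -3.08.
First term a = -8.7.
Formula: S_i = -8.70 - 3.08*i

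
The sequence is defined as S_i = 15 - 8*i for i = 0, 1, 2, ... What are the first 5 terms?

This is an arithmetic sequence.
i=0: S_0 = 15 + -8*0 = 15
i=1: S_1 = 15 + -8*1 = 7
i=2: S_2 = 15 + -8*2 = -1
i=3: S_3 = 15 + -8*3 = -9
i=4: S_4 = 15 + -8*4 = -17
The first 5 terms are: [15, 7, -1, -9, -17]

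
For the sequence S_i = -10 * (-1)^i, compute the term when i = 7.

S_7 = -10 * (-1)^7 = -10 * -1 = 10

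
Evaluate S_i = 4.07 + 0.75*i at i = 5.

S_5 = 4.07 + 0.75*5 = 4.07 + 3.75 = 7.82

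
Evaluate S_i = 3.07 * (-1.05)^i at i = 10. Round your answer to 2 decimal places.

S_10 = 3.07 * (-1.05)^10 ≈ 3.07 * 1.6289 ≈ 5.0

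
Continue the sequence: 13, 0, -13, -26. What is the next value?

Differences: 0 - 13 = -13
This is an arithmetic sequence with common difference d = -13.
Next term = -26 + -13 = -39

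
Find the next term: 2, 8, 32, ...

Ratios: 8 / 2 = 4.0
This is a geometric sequence with common ratio r = 4.
Next term = 32 * 4 = 128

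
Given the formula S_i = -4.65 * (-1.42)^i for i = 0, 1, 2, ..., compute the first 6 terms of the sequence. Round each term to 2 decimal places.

This is a geometric sequence.
i=0: S_0 = -4.65 * (-1.42)^0 = -4.65
i=1: S_1 = -4.65 * (-1.42)^1 ≈ 6.6
i=2: S_2 = -4.65 * (-1.42)^2 ≈ -9.38
i=3: S_3 = -4.65 * (-1.42)^3 ≈ 13.31
i=4: S_4 = -4.65 * (-1.42)^4 ≈ -18.91
i=5: S_5 = -4.65 * (-1.42)^5 ≈ 26.85
The first 6 terms are: [-4.65, 6.6, -9.38, 13.31, -18.91, 26.85]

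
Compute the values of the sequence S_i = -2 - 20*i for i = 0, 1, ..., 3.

This is an arithmetic sequence.
i=0: S_0 = -2 + -20*0 = -2
i=1: S_1 = -2 + -20*1 = -22
i=2: S_2 = -2 + -20*2 = -42
i=3: S_3 = -2 + -20*3 = -62
The first 4 terms are: [-2, -22, -42, -62]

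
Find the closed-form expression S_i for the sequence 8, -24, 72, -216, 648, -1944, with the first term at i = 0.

Check ratios: -24 / 8 = -3.0
Common ratio r = -3.
First term a = 8.
Formula: S_i = 8 * (-3)^i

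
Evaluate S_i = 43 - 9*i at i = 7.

S_7 = 43 + -9*7 = 43 + -63 = -20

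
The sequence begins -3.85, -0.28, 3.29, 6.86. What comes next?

Differences: -0.28 - -3.85 = 3.57
This is an arithmetic sequence with common difference d = 3.57.
Next term = 6.86 + 3.57 = 10.43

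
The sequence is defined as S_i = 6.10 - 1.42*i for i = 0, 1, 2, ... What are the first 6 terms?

This is an arithmetic sequence.
i=0: S_0 = 6.1 + -1.42*0 = 6.1
i=1: S_1 = 6.1 + -1.42*1 = 4.68
i=2: S_2 = 6.1 + -1.42*2 = 3.26
i=3: S_3 = 6.1 + -1.42*3 = 1.84
i=4: S_4 = 6.1 + -1.42*4 = 0.42
i=5: S_5 = 6.1 + -1.42*5 = -1.0
The first 6 terms are: [6.1, 4.68, 3.26, 1.84, 0.42, -1.0]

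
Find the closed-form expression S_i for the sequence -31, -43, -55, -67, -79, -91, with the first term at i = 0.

Check differences: -43 - -31 = -12
-55 - -43 = -12
Common difference d = -12.
First term a = -31.
Formula: S_i = -31 - 12*i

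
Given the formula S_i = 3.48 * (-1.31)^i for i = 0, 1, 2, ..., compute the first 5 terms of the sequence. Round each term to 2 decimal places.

This is a geometric sequence.
i=0: S_0 = 3.48 * (-1.31)^0 = 3.48
i=1: S_1 = 3.48 * (-1.31)^1 ≈ -4.56
i=2: S_2 = 3.48 * (-1.31)^2 ≈ 5.97
i=3: S_3 = 3.48 * (-1.31)^3 ≈ -7.82
i=4: S_4 = 3.48 * (-1.31)^4 ≈ 10.25
The first 5 terms are: [3.48, -4.56, 5.97, -7.82, 10.25]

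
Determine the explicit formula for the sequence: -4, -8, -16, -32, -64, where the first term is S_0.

Check ratios: -8 / -4 = 2.0
Common ratio r = 2.
First term a = -4.
Formula: S_i = -4 * 2^i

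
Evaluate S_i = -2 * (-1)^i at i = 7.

S_7 = -2 * (-1)^7 = -2 * -1 = 2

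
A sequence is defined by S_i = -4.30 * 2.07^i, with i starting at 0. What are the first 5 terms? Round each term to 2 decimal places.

This is a geometric sequence.
i=0: S_0 = -4.3 * 2.07^0 = -4.3
i=1: S_1 = -4.3 * 2.07^1 ≈ -8.9
i=2: S_2 = -4.3 * 2.07^2 ≈ -18.43
i=3: S_3 = -4.3 * 2.07^3 ≈ -38.14
i=4: S_4 = -4.3 * 2.07^4 ≈ -78.95
The first 5 terms are: [-4.3, -8.9, -18.43, -38.14, -78.95]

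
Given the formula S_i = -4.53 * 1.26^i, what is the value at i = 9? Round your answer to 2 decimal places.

S_9 = -4.53 * 1.26^9 ≈ -4.53 * 8.0045 ≈ -36.26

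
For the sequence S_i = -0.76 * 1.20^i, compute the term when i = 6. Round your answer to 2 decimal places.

S_6 = -0.76 * 1.2^6 ≈ -0.76 * 2.986 ≈ -2.27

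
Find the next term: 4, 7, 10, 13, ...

Differences: 7 - 4 = 3
This is an arithmetic sequence with common difference d = 3.
Next term = 13 + 3 = 16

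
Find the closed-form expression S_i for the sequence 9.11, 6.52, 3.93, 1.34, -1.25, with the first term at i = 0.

Check differences: 6.52 - 9.11 = -2.59
3.93 - 6.52 = -2.59
Common difference d = -2.59.
First term a = 9.11.
Formula: S_i = 9.11 - 2.59*i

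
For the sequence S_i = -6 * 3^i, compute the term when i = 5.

S_5 = -6 * 3^5 = -6 * 243 = -1458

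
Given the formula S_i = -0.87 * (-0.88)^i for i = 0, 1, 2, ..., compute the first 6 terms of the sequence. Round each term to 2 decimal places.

This is a geometric sequence.
i=0: S_0 = -0.87 * (-0.88)^0 = -0.87
i=1: S_1 = -0.87 * (-0.88)^1 ≈ 0.77
i=2: S_2 = -0.87 * (-0.88)^2 ≈ -0.67
i=3: S_3 = -0.87 * (-0.88)^3 ≈ 0.59
i=4: S_4 = -0.87 * (-0.88)^4 ≈ -0.52
i=5: S_5 = -0.87 * (-0.88)^5 ≈ 0.46
The first 6 terms are: [-0.87, 0.77, -0.67, 0.59, -0.52, 0.46]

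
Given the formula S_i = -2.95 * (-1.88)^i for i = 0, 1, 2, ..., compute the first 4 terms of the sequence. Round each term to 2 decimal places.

This is a geometric sequence.
i=0: S_0 = -2.95 * (-1.88)^0 = -2.95
i=1: S_1 = -2.95 * (-1.88)^1 ≈ 5.55
i=2: S_2 = -2.95 * (-1.88)^2 ≈ -10.43
i=3: S_3 = -2.95 * (-1.88)^3 ≈ 19.6
The first 4 terms are: [-2.95, 5.55, -10.43, 19.6]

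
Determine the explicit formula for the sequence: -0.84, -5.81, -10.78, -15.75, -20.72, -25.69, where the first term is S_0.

Check differences: -5.81 - -0.84 = -4.97
-10.78 - -5.81 = -4.97
Common difference d = -4.97.
First term a = -0.84.
Formula: S_i = -0.84 - 4.97*i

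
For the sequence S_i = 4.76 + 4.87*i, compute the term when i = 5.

S_5 = 4.76 + 4.87*5 = 4.76 + 24.35 = 29.11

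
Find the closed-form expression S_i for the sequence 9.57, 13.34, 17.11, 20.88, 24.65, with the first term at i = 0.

Check differences: 13.34 - 9.57 = 3.77
17.11 - 13.34 = 3.77
Common difference d = 3.77.
First term a = 9.57.
Formula: S_i = 9.57 + 3.77*i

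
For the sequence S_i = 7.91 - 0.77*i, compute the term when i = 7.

S_7 = 7.91 + -0.77*7 = 7.91 + -5.39 = 2.52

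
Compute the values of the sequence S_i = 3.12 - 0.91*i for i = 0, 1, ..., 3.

This is an arithmetic sequence.
i=0: S_0 = 3.12 + -0.91*0 = 3.12
i=1: S_1 = 3.12 + -0.91*1 = 2.21
i=2: S_2 = 3.12 + -0.91*2 = 1.3
i=3: S_3 = 3.12 + -0.91*3 = 0.39
The first 4 terms are: [3.12, 2.21, 1.3, 0.39]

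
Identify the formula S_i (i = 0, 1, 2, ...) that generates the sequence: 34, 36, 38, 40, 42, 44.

Check differences: 36 - 34 = 2
38 - 36 = 2
Common difference d = 2.
First term a = 34.
Formula: S_i = 34 + 2*i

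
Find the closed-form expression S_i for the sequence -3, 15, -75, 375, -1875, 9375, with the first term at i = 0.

Check ratios: 15 / -3 = -5.0
Common ratio r = -5.
First term a = -3.
Formula: S_i = -3 * (-5)^i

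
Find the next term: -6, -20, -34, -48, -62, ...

Differences: -20 - -6 = -14
This is an arithmetic sequence with common difference d = -14.
Next term = -62 + -14 = -76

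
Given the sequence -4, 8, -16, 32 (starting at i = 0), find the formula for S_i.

Check ratios: 8 / -4 = -2.0
Common ratio r = -2.
First term a = -4.
Formula: S_i = -4 * (-2)^i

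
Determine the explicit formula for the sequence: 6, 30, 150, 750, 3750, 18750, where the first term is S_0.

Check ratios: 30 / 6 = 5.0
Common ratio r = 5.
First term a = 6.
Formula: S_i = 6 * 5^i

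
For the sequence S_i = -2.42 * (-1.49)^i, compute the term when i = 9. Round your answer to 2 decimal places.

S_9 = -2.42 * (-1.49)^9 ≈ -2.42 * -36.1973 ≈ 87.6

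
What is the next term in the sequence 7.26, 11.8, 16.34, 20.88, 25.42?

Differences: 11.8 - 7.26 = 4.54
This is an arithmetic sequence with common difference d = 4.54.
Next term = 25.42 + 4.54 = 29.96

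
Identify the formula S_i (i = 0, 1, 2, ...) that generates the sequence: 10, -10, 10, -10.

Check ratios: -10 / 10 = -1.0
Common ratio r = -1.
First term a = 10.
Formula: S_i = 10 * (-1)^i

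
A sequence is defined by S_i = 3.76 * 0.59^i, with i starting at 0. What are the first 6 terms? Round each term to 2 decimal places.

This is a geometric sequence.
i=0: S_0 = 3.76 * 0.59^0 = 3.76
i=1: S_1 = 3.76 * 0.59^1 ≈ 2.22
i=2: S_2 = 3.76 * 0.59^2 ≈ 1.31
i=3: S_3 = 3.76 * 0.59^3 ≈ 0.77
i=4: S_4 = 3.76 * 0.59^4 ≈ 0.46
i=5: S_5 = 3.76 * 0.59^5 ≈ 0.27
The first 6 terms are: [3.76, 2.22, 1.31, 0.77, 0.46, 0.27]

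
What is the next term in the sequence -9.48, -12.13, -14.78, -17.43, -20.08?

Differences: -12.13 - -9.48 = -2.65
This is an arithmetic sequence with common difference d = -2.65.
Next term = -20.08 + -2.65 = -22.73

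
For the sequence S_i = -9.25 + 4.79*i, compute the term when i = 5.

S_5 = -9.25 + 4.79*5 = -9.25 + 23.95 = 14.7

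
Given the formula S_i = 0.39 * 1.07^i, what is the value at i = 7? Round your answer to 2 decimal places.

S_7 = 0.39 * 1.07^7 ≈ 0.39 * 1.6058 ≈ 0.63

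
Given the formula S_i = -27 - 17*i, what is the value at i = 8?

S_8 = -27 + -17*8 = -27 + -136 = -163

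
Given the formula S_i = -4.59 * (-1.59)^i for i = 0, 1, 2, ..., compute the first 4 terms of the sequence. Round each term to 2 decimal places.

This is a geometric sequence.
i=0: S_0 = -4.59 * (-1.59)^0 = -4.59
i=1: S_1 = -4.59 * (-1.59)^1 ≈ 7.3
i=2: S_2 = -4.59 * (-1.59)^2 ≈ -11.6
i=3: S_3 = -4.59 * (-1.59)^3 ≈ 18.45
The first 4 terms are: [-4.59, 7.3, -11.6, 18.45]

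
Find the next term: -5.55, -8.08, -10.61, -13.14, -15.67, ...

Differences: -8.08 - -5.55 = -2.53
This is an arithmetic sequence with common difference d = -2.53.
Next term = -15.67 + -2.53 = -18.2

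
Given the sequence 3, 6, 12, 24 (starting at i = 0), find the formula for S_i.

Check ratios: 6 / 3 = 2.0
Common ratio r = 2.
First term a = 3.
Formula: S_i = 3 * 2^i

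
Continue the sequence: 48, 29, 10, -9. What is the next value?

Differences: 29 - 48 = -19
This is an arithmetic sequence with common difference d = -19.
Next term = -9 + -19 = -28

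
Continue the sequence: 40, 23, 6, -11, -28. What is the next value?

Differences: 23 - 40 = -17
This is an arithmetic sequence with common difference d = -17.
Next term = -28 + -17 = -45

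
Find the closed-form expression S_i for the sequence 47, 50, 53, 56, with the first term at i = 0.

Check differences: 50 - 47 = 3
53 - 50 = 3
Common difference d = 3.
First term a = 47.
Formula: S_i = 47 + 3*i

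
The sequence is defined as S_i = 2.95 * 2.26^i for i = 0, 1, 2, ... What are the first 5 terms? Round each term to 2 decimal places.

This is a geometric sequence.
i=0: S_0 = 2.95 * 2.26^0 = 2.95
i=1: S_1 = 2.95 * 2.26^1 ≈ 6.67
i=2: S_2 = 2.95 * 2.26^2 ≈ 15.07
i=3: S_3 = 2.95 * 2.26^3 ≈ 34.05
i=4: S_4 = 2.95 * 2.26^4 ≈ 76.96
The first 5 terms are: [2.95, 6.67, 15.07, 34.05, 76.96]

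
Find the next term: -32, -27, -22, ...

Differences: -27 - -32 = 5
This is an arithmetic sequence with common difference d = 5.
Next term = -22 + 5 = -17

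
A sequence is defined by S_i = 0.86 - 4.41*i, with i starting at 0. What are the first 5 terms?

This is an arithmetic sequence.
i=0: S_0 = 0.86 + -4.41*0 = 0.86
i=1: S_1 = 0.86 + -4.41*1 = -3.55
i=2: S_2 = 0.86 + -4.41*2 = -7.96
i=3: S_3 = 0.86 + -4.41*3 = -12.37
i=4: S_4 = 0.86 + -4.41*4 = -16.78
The first 5 terms are: [0.86, -3.55, -7.96, -12.37, -16.78]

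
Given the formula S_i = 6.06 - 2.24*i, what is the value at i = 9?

S_9 = 6.06 + -2.24*9 = 6.06 + -20.16 = -14.1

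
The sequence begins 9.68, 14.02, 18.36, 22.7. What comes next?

Differences: 14.02 - 9.68 = 4.34
This is an arithmetic sequence with common difference d = 4.34.
Next term = 22.7 + 4.34 = 27.04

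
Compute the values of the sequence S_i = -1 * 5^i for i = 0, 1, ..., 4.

This is a geometric sequence.
i=0: S_0 = -1 * 5^0 = -1
i=1: S_1 = -1 * 5^1 = -5
i=2: S_2 = -1 * 5^2 = -25
i=3: S_3 = -1 * 5^3 = -125
i=4: S_4 = -1 * 5^4 = -625
The first 5 terms are: [-1, -5, -25, -125, -625]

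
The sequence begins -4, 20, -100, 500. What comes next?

Ratios: 20 / -4 = -5.0
This is a geometric sequence with common ratio r = -5.
Next term = 500 * -5 = -2500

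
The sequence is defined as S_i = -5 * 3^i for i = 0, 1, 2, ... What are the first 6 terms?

This is a geometric sequence.
i=0: S_0 = -5 * 3^0 = -5
i=1: S_1 = -5 * 3^1 = -15
i=2: S_2 = -5 * 3^2 = -45
i=3: S_3 = -5 * 3^3 = -135
i=4: S_4 = -5 * 3^4 = -405
i=5: S_5 = -5 * 3^5 = -1215
The first 6 terms are: [-5, -15, -45, -135, -405, -1215]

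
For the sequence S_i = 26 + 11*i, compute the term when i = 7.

S_7 = 26 + 11*7 = 26 + 77 = 103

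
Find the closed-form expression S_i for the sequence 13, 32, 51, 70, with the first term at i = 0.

Check differences: 32 - 13 = 19
51 - 32 = 19
Common difference d = 19.
First term a = 13.
Formula: S_i = 13 + 19*i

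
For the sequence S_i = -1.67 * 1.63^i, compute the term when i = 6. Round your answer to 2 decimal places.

S_6 = -1.67 * 1.63^6 ≈ -1.67 * 18.7554 ≈ -31.32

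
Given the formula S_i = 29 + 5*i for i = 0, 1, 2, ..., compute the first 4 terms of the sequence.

This is an arithmetic sequence.
i=0: S_0 = 29 + 5*0 = 29
i=1: S_1 = 29 + 5*1 = 34
i=2: S_2 = 29 + 5*2 = 39
i=3: S_3 = 29 + 5*3 = 44
The first 4 terms are: [29, 34, 39, 44]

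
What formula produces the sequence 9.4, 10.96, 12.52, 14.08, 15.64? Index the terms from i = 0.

Check differences: 10.96 - 9.4 = 1.56
12.52 - 10.96 = 1.56
Common difference d = 1.56.
First term a = 9.4.
Formula: S_i = 9.40 + 1.56*i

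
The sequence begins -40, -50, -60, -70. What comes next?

Differences: -50 - -40 = -10
This is an arithmetic sequence with common difference d = -10.
Next term = -70 + -10 = -80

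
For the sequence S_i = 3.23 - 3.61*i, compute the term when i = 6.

S_6 = 3.23 + -3.61*6 = 3.23 + -21.66 = -18.43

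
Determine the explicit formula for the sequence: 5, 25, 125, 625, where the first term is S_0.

Check ratios: 25 / 5 = 5.0
Common ratio r = 5.
First term a = 5.
Formula: S_i = 5 * 5^i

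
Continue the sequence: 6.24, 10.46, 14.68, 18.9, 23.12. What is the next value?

Differences: 10.46 - 6.24 = 4.22
This is an arithmetic sequence with common difference d = 4.22.
Next term = 23.12 + 4.22 = 27.34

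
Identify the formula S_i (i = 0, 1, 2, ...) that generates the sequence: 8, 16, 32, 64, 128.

Check ratios: 16 / 8 = 2.0
Common ratio r = 2.
First term a = 8.
Formula: S_i = 8 * 2^i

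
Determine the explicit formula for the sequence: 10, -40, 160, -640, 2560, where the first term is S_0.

Check ratios: -40 / 10 = -4.0
Common ratio r = -4.
First term a = 10.
Formula: S_i = 10 * (-4)^i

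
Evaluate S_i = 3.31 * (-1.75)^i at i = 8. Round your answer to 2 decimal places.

S_8 = 3.31 * (-1.75)^8 ≈ 3.31 * 87.9639 ≈ 291.16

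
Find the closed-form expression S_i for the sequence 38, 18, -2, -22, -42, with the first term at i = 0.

Check differences: 18 - 38 = -20
-2 - 18 = -20
Common difference d = -20.
First term a = 38.
Formula: S_i = 38 - 20*i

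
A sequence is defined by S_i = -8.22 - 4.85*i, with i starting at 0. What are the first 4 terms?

This is an arithmetic sequence.
i=0: S_0 = -8.22 + -4.85*0 = -8.22
i=1: S_1 = -8.22 + -4.85*1 = -13.07
i=2: S_2 = -8.22 + -4.85*2 = -17.92
i=3: S_3 = -8.22 + -4.85*3 = -22.77
The first 4 terms are: [-8.22, -13.07, -17.92, -22.77]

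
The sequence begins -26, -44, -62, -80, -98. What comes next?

Differences: -44 - -26 = -18
This is an arithmetic sequence with common difference d = -18.
Next term = -98 + -18 = -116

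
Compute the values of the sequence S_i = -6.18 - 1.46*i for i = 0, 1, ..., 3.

This is an arithmetic sequence.
i=0: S_0 = -6.18 + -1.46*0 = -6.18
i=1: S_1 = -6.18 + -1.46*1 = -7.64
i=2: S_2 = -6.18 + -1.46*2 = -9.1
i=3: S_3 = -6.18 + -1.46*3 = -10.56
The first 4 terms are: [-6.18, -7.64, -9.1, -10.56]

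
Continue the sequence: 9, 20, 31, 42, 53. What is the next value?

Differences: 20 - 9 = 11
This is an arithmetic sequence with common difference d = 11.
Next term = 53 + 11 = 64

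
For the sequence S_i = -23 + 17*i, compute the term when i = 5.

S_5 = -23 + 17*5 = -23 + 85 = 62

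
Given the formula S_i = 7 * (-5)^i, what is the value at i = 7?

S_7 = 7 * (-5)^7 = 7 * -78125 = -546875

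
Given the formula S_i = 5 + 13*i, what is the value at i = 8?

S_8 = 5 + 13*8 = 5 + 104 = 109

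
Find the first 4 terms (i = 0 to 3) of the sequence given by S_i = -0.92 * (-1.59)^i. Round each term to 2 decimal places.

This is a geometric sequence.
i=0: S_0 = -0.92 * (-1.59)^0 = -0.92
i=1: S_1 = -0.92 * (-1.59)^1 ≈ 1.46
i=2: S_2 = -0.92 * (-1.59)^2 ≈ -2.33
i=3: S_3 = -0.92 * (-1.59)^3 ≈ 3.7
The first 4 terms are: [-0.92, 1.46, -2.33, 3.7]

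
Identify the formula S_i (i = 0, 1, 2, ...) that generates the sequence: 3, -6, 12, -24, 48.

Check ratios: -6 / 3 = -2.0
Common ratio r = -2.
First term a = 3.
Formula: S_i = 3 * (-2)^i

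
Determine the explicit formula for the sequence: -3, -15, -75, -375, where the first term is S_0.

Check ratios: -15 / -3 = 5.0
Common ratio r = 5.
First term a = -3.
Formula: S_i = -3 * 5^i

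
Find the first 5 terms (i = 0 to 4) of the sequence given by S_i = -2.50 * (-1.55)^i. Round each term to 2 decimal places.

This is a geometric sequence.
i=0: S_0 = -2.5 * (-1.55)^0 = -2.5
i=1: S_1 = -2.5 * (-1.55)^1 ≈ 3.88
i=2: S_2 = -2.5 * (-1.55)^2 ≈ -6.01
i=3: S_3 = -2.5 * (-1.55)^3 ≈ 9.31
i=4: S_4 = -2.5 * (-1.55)^4 ≈ -14.43
The first 5 terms are: [-2.5, 3.88, -6.01, 9.31, -14.43]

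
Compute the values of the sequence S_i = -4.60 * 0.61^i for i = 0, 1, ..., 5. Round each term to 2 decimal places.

This is a geometric sequence.
i=0: S_0 = -4.6 * 0.61^0 = -4.6
i=1: S_1 = -4.6 * 0.61^1 ≈ -2.81
i=2: S_2 = -4.6 * 0.61^2 ≈ -1.71
i=3: S_3 = -4.6 * 0.61^3 ≈ -1.04
i=4: S_4 = -4.6 * 0.61^4 ≈ -0.64
i=5: S_5 = -4.6 * 0.61^5 ≈ -0.39
The first 6 terms are: [-4.6, -2.81, -1.71, -1.04, -0.64, -0.39]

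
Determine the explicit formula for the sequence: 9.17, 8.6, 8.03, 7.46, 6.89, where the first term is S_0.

Check differences: 8.6 - 9.17 = -0.57
8.03 - 8.6 = -0.57
Common difference d = -0.57.
First term a = 9.17.
Formula: S_i = 9.17 - 0.57*i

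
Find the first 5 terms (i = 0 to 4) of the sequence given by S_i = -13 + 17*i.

This is an arithmetic sequence.
i=0: S_0 = -13 + 17*0 = -13
i=1: S_1 = -13 + 17*1 = 4
i=2: S_2 = -13 + 17*2 = 21
i=3: S_3 = -13 + 17*3 = 38
i=4: S_4 = -13 + 17*4 = 55
The first 5 terms are: [-13, 4, 21, 38, 55]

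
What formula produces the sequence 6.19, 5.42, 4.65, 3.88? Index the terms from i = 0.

Check differences: 5.42 - 6.19 = -0.77
4.65 - 5.42 = -0.77
Common difference d = -0.77.
First term a = 6.19.
Formula: S_i = 6.19 - 0.77*i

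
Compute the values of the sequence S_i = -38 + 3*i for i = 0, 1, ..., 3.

This is an arithmetic sequence.
i=0: S_0 = -38 + 3*0 = -38
i=1: S_1 = -38 + 3*1 = -35
i=2: S_2 = -38 + 3*2 = -32
i=3: S_3 = -38 + 3*3 = -29
The first 4 terms are: [-38, -35, -32, -29]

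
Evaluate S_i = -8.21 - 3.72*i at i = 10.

S_10 = -8.21 + -3.72*10 = -8.21 + -37.2 = -45.41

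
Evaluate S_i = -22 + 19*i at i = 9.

S_9 = -22 + 19*9 = -22 + 171 = 149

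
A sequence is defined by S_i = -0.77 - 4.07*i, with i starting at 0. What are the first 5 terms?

This is an arithmetic sequence.
i=0: S_0 = -0.77 + -4.07*0 = -0.77
i=1: S_1 = -0.77 + -4.07*1 = -4.84
i=2: S_2 = -0.77 + -4.07*2 = -8.91
i=3: S_3 = -0.77 + -4.07*3 = -12.98
i=4: S_4 = -0.77 + -4.07*4 = -17.05
The first 5 terms are: [-0.77, -4.84, -8.91, -12.98, -17.05]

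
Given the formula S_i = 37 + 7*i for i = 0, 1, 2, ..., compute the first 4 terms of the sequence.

This is an arithmetic sequence.
i=0: S_0 = 37 + 7*0 = 37
i=1: S_1 = 37 + 7*1 = 44
i=2: S_2 = 37 + 7*2 = 51
i=3: S_3 = 37 + 7*3 = 58
The first 4 terms are: [37, 44, 51, 58]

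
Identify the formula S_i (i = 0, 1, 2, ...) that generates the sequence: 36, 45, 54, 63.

Check differences: 45 - 36 = 9
54 - 45 = 9
Common difference d = 9.
First term a = 36.
Formula: S_i = 36 + 9*i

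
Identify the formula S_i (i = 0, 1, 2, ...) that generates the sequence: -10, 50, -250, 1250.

Check ratios: 50 / -10 = -5.0
Common ratio r = -5.
First term a = -10.
Formula: S_i = -10 * (-5)^i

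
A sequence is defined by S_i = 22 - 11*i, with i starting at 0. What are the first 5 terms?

This is an arithmetic sequence.
i=0: S_0 = 22 + -11*0 = 22
i=1: S_1 = 22 + -11*1 = 11
i=2: S_2 = 22 + -11*2 = 0
i=3: S_3 = 22 + -11*3 = -11
i=4: S_4 = 22 + -11*4 = -22
The first 5 terms are: [22, 11, 0, -11, -22]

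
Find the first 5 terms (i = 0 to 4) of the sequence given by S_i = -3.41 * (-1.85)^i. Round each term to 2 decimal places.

This is a geometric sequence.
i=0: S_0 = -3.41 * (-1.85)^0 = -3.41
i=1: S_1 = -3.41 * (-1.85)^1 ≈ 6.31
i=2: S_2 = -3.41 * (-1.85)^2 ≈ -11.67
i=3: S_3 = -3.41 * (-1.85)^3 ≈ 21.59
i=4: S_4 = -3.41 * (-1.85)^4 ≈ -39.94
The first 5 terms are: [-3.41, 6.31, -11.67, 21.59, -39.94]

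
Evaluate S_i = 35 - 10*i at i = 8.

S_8 = 35 + -10*8 = 35 + -80 = -45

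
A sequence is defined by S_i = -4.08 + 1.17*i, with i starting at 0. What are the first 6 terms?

This is an arithmetic sequence.
i=0: S_0 = -4.08 + 1.17*0 = -4.08
i=1: S_1 = -4.08 + 1.17*1 = -2.91
i=2: S_2 = -4.08 + 1.17*2 = -1.74
i=3: S_3 = -4.08 + 1.17*3 = -0.57
i=4: S_4 = -4.08 + 1.17*4 = 0.6
i=5: S_5 = -4.08 + 1.17*5 = 1.77
The first 6 terms are: [-4.08, -2.91, -1.74, -0.57, 0.6, 1.77]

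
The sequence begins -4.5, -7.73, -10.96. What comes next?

Differences: -7.73 - -4.5 = -3.23
This is an arithmetic sequence with common difference d = -3.23.
Next term = -10.96 + -3.23 = -14.19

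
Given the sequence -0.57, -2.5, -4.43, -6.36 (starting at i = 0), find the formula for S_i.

Check differences: -2.5 - -0.57 = -1.93
-4.43 - -2.5 = -1.93
Common difference d = -1.93.
First term a = -0.57.
Formula: S_i = -0.57 - 1.93*i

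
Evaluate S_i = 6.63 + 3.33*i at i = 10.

S_10 = 6.63 + 3.33*10 = 6.63 + 33.3 = 39.93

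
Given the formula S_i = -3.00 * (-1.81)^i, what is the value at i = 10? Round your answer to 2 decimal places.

S_10 = -3.0 * (-1.81)^10 ≈ -3.0 * 377.386 ≈ -1132.16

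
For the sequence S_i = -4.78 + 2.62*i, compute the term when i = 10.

S_10 = -4.78 + 2.62*10 = -4.78 + 26.2 = 21.42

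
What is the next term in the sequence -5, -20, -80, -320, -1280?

Ratios: -20 / -5 = 4.0
This is a geometric sequence with common ratio r = 4.
Next term = -1280 * 4 = -5120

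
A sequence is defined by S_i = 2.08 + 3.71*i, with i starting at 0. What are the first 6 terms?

This is an arithmetic sequence.
i=0: S_0 = 2.08 + 3.71*0 = 2.08
i=1: S_1 = 2.08 + 3.71*1 = 5.79
i=2: S_2 = 2.08 + 3.71*2 = 9.5
i=3: S_3 = 2.08 + 3.71*3 = 13.21
i=4: S_4 = 2.08 + 3.71*4 = 16.92
i=5: S_5 = 2.08 + 3.71*5 = 20.63
The first 6 terms are: [2.08, 5.79, 9.5, 13.21, 16.92, 20.63]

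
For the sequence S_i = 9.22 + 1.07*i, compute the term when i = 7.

S_7 = 9.22 + 1.07*7 = 9.22 + 7.49 = 16.71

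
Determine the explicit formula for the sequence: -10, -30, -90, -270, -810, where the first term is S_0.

Check ratios: -30 / -10 = 3.0
Common ratio r = 3.
First term a = -10.
Formula: S_i = -10 * 3^i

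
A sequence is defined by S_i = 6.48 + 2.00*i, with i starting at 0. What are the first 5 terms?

This is an arithmetic sequence.
i=0: S_0 = 6.48 + 2.0*0 = 6.48
i=1: S_1 = 6.48 + 2.0*1 = 8.48
i=2: S_2 = 6.48 + 2.0*2 = 10.48
i=3: S_3 = 6.48 + 2.0*3 = 12.48
i=4: S_4 = 6.48 + 2.0*4 = 14.48
The first 5 terms are: [6.48, 8.48, 10.48, 12.48, 14.48]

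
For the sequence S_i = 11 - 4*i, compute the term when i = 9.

S_9 = 11 + -4*9 = 11 + -36 = -25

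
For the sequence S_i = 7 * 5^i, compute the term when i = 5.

S_5 = 7 * 5^5 = 7 * 3125 = 21875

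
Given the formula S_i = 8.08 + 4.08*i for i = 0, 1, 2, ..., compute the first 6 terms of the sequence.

This is an arithmetic sequence.
i=0: S_0 = 8.08 + 4.08*0 = 8.08
i=1: S_1 = 8.08 + 4.08*1 = 12.16
i=2: S_2 = 8.08 + 4.08*2 = 16.24
i=3: S_3 = 8.08 + 4.08*3 = 20.32
i=4: S_4 = 8.08 + 4.08*4 = 24.4
i=5: S_5 = 8.08 + 4.08*5 = 28.48
The first 6 terms are: [8.08, 12.16, 16.24, 20.32, 24.4, 28.48]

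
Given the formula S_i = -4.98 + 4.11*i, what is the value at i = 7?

S_7 = -4.98 + 4.11*7 = -4.98 + 28.77 = 23.79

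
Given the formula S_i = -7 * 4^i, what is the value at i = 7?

S_7 = -7 * 4^7 = -7 * 16384 = -114688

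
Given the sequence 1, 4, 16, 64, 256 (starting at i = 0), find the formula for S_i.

Check ratios: 4 / 1 = 4.0
Common ratio r = 4.
First term a = 1.
Formula: S_i = 1 * 4^i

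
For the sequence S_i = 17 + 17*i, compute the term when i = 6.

S_6 = 17 + 17*6 = 17 + 102 = 119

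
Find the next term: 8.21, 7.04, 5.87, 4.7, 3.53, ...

Differences: 7.04 - 8.21 = -1.17
This is an arithmetic sequence with common difference d = -1.17.
Next term = 3.53 + -1.17 = 2.36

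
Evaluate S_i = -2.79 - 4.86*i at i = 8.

S_8 = -2.79 + -4.86*8 = -2.79 + -38.88 = -41.67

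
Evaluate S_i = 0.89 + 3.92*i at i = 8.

S_8 = 0.89 + 3.92*8 = 0.89 + 31.36 = 32.25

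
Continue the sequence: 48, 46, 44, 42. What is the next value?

Differences: 46 - 48 = -2
This is an arithmetic sequence with common difference d = -2.
Next term = 42 + -2 = 40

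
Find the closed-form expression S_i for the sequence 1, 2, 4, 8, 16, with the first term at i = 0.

Check ratios: 2 / 1 = 2.0
Common ratio r = 2.
First term a = 1.
Formula: S_i = 1 * 2^i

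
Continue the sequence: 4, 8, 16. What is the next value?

Ratios: 8 / 4 = 2.0
This is a geometric sequence with common ratio r = 2.
Next term = 16 * 2 = 32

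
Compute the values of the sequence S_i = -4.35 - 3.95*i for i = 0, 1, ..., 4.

This is an arithmetic sequence.
i=0: S_0 = -4.35 + -3.95*0 = -4.35
i=1: S_1 = -4.35 + -3.95*1 = -8.3
i=2: S_2 = -4.35 + -3.95*2 = -12.25
i=3: S_3 = -4.35 + -3.95*3 = -16.2
i=4: S_4 = -4.35 + -3.95*4 = -20.15
The first 5 terms are: [-4.35, -8.3, -12.25, -16.2, -20.15]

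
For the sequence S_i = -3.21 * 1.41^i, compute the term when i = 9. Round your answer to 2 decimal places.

S_9 = -3.21 * 1.41^9 ≈ -3.21 * 22.0278 ≈ -70.71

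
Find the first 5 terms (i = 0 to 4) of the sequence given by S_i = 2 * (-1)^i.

This is a geometric sequence.
i=0: S_0 = 2 * (-1)^0 = 2
i=1: S_1 = 2 * (-1)^1 = -2
i=2: S_2 = 2 * (-1)^2 = 2
i=3: S_3 = 2 * (-1)^3 = -2
i=4: S_4 = 2 * (-1)^4 = 2
The first 5 terms are: [2, -2, 2, -2, 2]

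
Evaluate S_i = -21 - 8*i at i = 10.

S_10 = -21 + -8*10 = -21 + -80 = -101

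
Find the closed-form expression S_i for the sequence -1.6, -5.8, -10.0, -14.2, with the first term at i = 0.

Check differences: -5.8 - -1.6 = -4.2
-10.0 - -5.8 = -4.2
Common difference d = -4.2.
First term a = -1.6.
Formula: S_i = -1.60 - 4.20*i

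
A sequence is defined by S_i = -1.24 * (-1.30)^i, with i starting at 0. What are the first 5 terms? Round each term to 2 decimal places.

This is a geometric sequence.
i=0: S_0 = -1.24 * (-1.3)^0 = -1.24
i=1: S_1 = -1.24 * (-1.3)^1 ≈ 1.61
i=2: S_2 = -1.24 * (-1.3)^2 ≈ -2.1
i=3: S_3 = -1.24 * (-1.3)^3 ≈ 2.72
i=4: S_4 = -1.24 * (-1.3)^4 ≈ -3.54
The first 5 terms are: [-1.24, 1.61, -2.1, 2.72, -3.54]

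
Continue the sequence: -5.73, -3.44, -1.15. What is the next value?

Differences: -3.44 - -5.73 = 2.29
This is an arithmetic sequence with common difference d = 2.29.
Next term = -1.15 + 2.29 = 1.14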